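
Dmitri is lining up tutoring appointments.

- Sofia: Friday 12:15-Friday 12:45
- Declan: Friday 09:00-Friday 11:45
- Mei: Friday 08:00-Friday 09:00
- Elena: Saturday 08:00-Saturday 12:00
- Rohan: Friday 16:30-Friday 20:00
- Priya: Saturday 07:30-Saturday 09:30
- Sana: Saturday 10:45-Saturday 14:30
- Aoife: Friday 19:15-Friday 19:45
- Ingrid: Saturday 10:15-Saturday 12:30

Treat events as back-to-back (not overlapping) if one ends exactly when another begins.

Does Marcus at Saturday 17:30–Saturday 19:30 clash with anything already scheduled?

No — it doesn't clash with anything

Mei: ends Friday 09:00 at or before Marcus starts Saturday 17:30 → clear.
Declan: ends Friday 11:45 at or before Marcus starts Saturday 17:30 → clear.
Sofia: ends Friday 12:45 at or before Marcus starts Saturday 17:30 → clear.
Rohan: ends Friday 20:00 at or before Marcus starts Saturday 17:30 → clear.
Aoife: ends Friday 19:45 at or before Marcus starts Saturday 17:30 → clear.
Priya: ends Saturday 09:30 at or before Marcus starts Saturday 17:30 → clear.
Elena: ends Saturday 12:00 at or before Marcus starts Saturday 17:30 → clear.
Ingrid: ends Saturday 12:30 at or before Marcus starts Saturday 17:30 → clear.
Sana: ends Saturday 14:30 at or before Marcus starts Saturday 17:30 → clear.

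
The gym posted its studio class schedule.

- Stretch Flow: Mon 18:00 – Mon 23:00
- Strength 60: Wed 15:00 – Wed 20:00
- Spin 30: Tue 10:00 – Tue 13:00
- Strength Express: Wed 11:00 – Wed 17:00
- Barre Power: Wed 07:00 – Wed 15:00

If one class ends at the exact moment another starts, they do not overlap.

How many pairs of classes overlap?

2

Sorted by start: Stretch Flow, Spin 30, Barre Power, Strength Express, Strength 60.
Spin 30 starts after Stretch Flow ends, so Stretch Flow has no further overlaps.
Barre Power starts after Spin 30 ends, so Spin 30 has no further overlaps.
Strength Express starts before Barre Power ends → Barre Power and Strength Express overlap.
Strength 60 starts exactly when Barre Power ends (back-to-back, no overlap).
Strength 60 starts before Strength Express ends → Strength Express and Strength 60 overlap.
Overlapping pairs: Barre Power & Strength Express, Strength 60 & Strength Express — 2 in total.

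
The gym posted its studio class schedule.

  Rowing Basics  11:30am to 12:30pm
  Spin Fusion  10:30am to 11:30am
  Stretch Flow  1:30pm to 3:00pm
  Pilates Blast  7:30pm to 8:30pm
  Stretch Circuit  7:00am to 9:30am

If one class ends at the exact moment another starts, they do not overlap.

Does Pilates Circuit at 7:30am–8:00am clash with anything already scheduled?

Stretch Circuit: starts 7:00am before Pilates Circuit ends 8:00am, and ends 9:30am after Pilates Circuit starts 7:30am → overlap.
Spin Fusion: starts 10:30am at or after Pilates Circuit ends 8:00am → clear.
Rowing Basics: starts 11:30am at or after Pilates Circuit ends 8:00am → clear.
Stretch Flow: starts 1:30pm at or after Pilates Circuit ends 8:00am → clear.
Pilates Blast: starts 7:30pm at or after Pilates Circuit ends 8:00am → clear.
Pilates Circuit overlaps Stretch Circuit.

Yes — it overlaps Stretch Circuit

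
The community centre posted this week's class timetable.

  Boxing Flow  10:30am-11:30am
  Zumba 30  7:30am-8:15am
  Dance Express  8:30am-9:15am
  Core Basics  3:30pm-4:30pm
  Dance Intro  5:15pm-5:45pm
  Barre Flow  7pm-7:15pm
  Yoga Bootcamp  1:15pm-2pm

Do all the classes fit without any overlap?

Sorted by start: Zumba 30, Dance Express, Boxing Flow, Yoga Bootcamp, Core Basics, Dance Intro, Barre Flow.
Dance Express starts after Zumba 30 ends — done with Zumba 30.
Boxing Flow starts after Dance Express ends — done with Dance Express.
Yoga Bootcamp starts after Boxing Flow ends — done with Boxing Flow.
Core Basics starts after Yoga Bootcamp ends — done with Yoga Bootcamp.
Dance Intro starts after Core Basics ends — done with Core Basics.
Barre Flow starts after Dance Intro ends.
Every pair is clear; the schedule has no overlaps.

Yes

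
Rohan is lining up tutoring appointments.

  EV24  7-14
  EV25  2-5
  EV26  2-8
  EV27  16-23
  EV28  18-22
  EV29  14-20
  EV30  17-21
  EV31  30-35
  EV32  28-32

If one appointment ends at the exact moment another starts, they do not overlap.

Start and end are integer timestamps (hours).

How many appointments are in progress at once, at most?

Sort all start/end points and keep a running count:
2 start EV25 → 1
2 start EV26 → 2
5 end EV25 → 1
7 start EV24 → 2
8 end EV26 → 1
14 end EV24 → 0
14 start EV29 → 1
16 start EV27 → 2
17 start EV30 → 3
18 start EV28 → 4
20 end EV29 → 3
21 end EV30 → 2
22 end EV28 → 1
23 end EV27 → 0
28 start EV32 → 1
30 start EV31 → 2
32 end EV32 → 1
35 end EV31 → 0
Peak is 4, at 18 (EV27, EV28, EV29, EV30).

4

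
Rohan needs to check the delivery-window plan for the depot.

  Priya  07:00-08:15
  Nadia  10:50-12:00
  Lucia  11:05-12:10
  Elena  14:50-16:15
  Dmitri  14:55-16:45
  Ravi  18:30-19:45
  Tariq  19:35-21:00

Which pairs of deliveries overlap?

Dmitri & Elena, Lucia & Nadia, Ravi & Tariq

Sorted by start: Priya, Nadia, Lucia, Elena, Dmitri, Ravi, Tariq.
Nadia starts after Priya ends, so Priya has no further overlaps.
Lucia starts before Nadia ends → Nadia and Lucia overlap.
Elena starts after Nadia ends, so Nadia has no further overlaps.
Elena starts after Lucia ends, so Lucia has no further overlaps.
Dmitri starts before Elena ends → Elena and Dmitri overlap.
Ravi starts after Elena ends, so Elena has no further overlaps.
Ravi starts after Dmitri ends, so Dmitri has no further overlaps.
Tariq starts before Ravi ends → Ravi and Tariq overlap.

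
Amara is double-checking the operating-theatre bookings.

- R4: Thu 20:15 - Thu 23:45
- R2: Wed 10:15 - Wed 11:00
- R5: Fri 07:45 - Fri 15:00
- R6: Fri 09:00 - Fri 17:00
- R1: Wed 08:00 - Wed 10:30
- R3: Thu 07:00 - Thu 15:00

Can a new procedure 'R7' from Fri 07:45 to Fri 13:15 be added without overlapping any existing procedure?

No — it overlaps R5, R6

R1: ends Wed 10:30 at or before R7 starts Fri 07:45 → clear.
R2: ends Wed 11:00 at or before R7 starts Fri 07:45 → clear.
R3: ends Thu 15:00 at or before R7 starts Fri 07:45 → clear.
R4: ends Thu 23:45 at or before R7 starts Fri 07:45 → clear.
R5: starts Fri 07:45 before R7 ends Fri 13:15, and ends Fri 15:00 after R7 starts Fri 07:45 → overlap.
R6: starts Fri 09:00 before R7 ends Fri 13:15, and ends Fri 17:00 after R7 starts Fri 07:45 → overlap.
R7 overlaps R5, R6.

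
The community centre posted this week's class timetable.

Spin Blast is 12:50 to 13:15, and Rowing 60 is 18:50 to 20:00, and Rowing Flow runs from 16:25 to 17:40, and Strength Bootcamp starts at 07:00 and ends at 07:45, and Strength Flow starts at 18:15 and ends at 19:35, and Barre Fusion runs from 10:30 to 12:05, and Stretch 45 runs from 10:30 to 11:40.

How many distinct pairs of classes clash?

2

Sorted by start: Strength Bootcamp, Barre Fusion, Stretch 45, Spin Blast, Rowing Flow, Strength Flow, Rowing 60.
Barre Fusion starts after Strength Bootcamp ends, so Strength Bootcamp has no further overlaps.
Stretch 45 starts before Barre Fusion ends → Barre Fusion and Stretch 45 overlap.
Spin Blast starts after Barre Fusion ends, so Barre Fusion has no further overlaps.
Spin Blast starts after Stretch 45 ends, so Stretch 45 has no further overlaps.
Rowing Flow starts after Spin Blast ends, so Spin Blast has no further overlaps.
Strength Flow starts after Rowing Flow ends, so Rowing Flow has no further overlaps.
Rowing 60 starts before Strength Flow ends → Strength Flow and Rowing 60 overlap.
Overlapping pairs: Barre Fusion & Stretch 45, Rowing 60 & Strength Flow — 2 in total.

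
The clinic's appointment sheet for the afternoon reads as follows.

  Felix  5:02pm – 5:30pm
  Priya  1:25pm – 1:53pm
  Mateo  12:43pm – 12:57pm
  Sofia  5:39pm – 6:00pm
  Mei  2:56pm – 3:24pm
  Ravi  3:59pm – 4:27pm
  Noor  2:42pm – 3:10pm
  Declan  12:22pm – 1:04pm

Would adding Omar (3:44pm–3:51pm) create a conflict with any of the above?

Declan: ends 1:04pm at or before Omar starts 3:44pm → clear.
Mateo: ends 12:57pm at or before Omar starts 3:44pm → clear.
Priya: ends 1:53pm at or before Omar starts 3:44pm → clear.
Noor: ends 3:10pm at or before Omar starts 3:44pm → clear.
Mei: ends 3:24pm at or before Omar starts 3:44pm → clear.
Ravi: starts 3:59pm at or after Omar ends 3:51pm → clear.
Felix: starts 5:02pm at or after Omar ends 3:51pm → clear.
Sofia: starts 5:39pm at or after Omar ends 3:51pm → clear.

No — it doesn't clash with anything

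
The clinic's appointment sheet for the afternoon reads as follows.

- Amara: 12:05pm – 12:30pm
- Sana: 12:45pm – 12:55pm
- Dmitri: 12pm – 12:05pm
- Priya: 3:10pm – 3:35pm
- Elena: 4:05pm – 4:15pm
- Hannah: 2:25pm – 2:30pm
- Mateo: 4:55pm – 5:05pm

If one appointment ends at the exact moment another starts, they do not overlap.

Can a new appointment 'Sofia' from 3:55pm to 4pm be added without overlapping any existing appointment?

Yes — the slot is free

Dmitri: ends 12:05pm at or before Sofia starts 3:55pm → clear.
Amara: ends 12:30pm at or before Sofia starts 3:55pm → clear.
Sana: ends 12:55pm at or before Sofia starts 3:55pm → clear.
Hannah: ends 2:30pm at or before Sofia starts 3:55pm → clear.
Priya: ends 3:35pm at or before Sofia starts 3:55pm → clear.
Elena: starts 4:05pm at or after Sofia ends 4pm → clear.
Mateo: starts 4:55pm at or after Sofia ends 4pm → clear.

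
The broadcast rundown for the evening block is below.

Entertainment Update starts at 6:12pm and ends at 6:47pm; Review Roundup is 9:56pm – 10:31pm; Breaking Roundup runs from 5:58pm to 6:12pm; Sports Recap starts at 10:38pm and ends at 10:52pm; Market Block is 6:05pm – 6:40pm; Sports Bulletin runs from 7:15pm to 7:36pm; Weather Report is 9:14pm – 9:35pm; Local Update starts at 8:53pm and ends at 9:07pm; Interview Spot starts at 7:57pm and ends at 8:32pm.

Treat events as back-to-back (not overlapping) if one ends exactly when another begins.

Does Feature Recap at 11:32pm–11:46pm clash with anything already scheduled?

Breaking Roundup: ends 6:12pm at or before Feature Recap starts 11:32pm → clear.
Market Block: ends 6:40pm at or before Feature Recap starts 11:32pm → clear.
Entertainment Update: ends 6:47pm at or before Feature Recap starts 11:32pm → clear.
Sports Bulletin: ends 7:36pm at or before Feature Recap starts 11:32pm → clear.
Interview Spot: ends 8:32pm at or before Feature Recap starts 11:32pm → clear.
Local Update: ends 9:07pm at or before Feature Recap starts 11:32pm → clear.
Weather Report: ends 9:35pm at or before Feature Recap starts 11:32pm → clear.
Review Roundup: ends 10:31pm at or before Feature Recap starts 11:32pm → clear.
Sports Recap: ends 10:52pm at or before Feature Recap starts 11:32pm → clear.

No — it doesn't clash with anything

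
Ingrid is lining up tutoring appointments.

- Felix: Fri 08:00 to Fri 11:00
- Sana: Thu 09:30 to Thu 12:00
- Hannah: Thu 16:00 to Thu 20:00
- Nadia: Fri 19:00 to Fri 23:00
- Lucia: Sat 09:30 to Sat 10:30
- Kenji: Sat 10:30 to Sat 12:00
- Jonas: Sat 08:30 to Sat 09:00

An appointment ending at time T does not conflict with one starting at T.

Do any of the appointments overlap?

No

Check each pair: they overlap iff neither finishes before the other starts.
Sorted by start: Sana, Hannah, Felix, Nadia, Jonas, Lucia, Kenji.
Hannah starts after Sana ends; Sana is clear from here.
Felix starts after Hannah ends; Hannah is clear from here.
Nadia starts after Felix ends; Felix is clear from here.
Jonas starts after Nadia ends; Nadia is clear from here.
Lucia starts after Jonas ends; Jonas is clear from here.
Kenji starts exactly when Lucia ends (back-to-back, no overlap).
Every pair is clear; the schedule has no overlaps.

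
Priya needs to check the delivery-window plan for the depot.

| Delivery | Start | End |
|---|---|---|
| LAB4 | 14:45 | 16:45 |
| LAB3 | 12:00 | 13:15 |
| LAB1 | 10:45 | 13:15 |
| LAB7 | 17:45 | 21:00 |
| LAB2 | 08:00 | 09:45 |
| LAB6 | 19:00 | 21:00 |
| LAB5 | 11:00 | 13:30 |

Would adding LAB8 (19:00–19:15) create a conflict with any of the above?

Yes — it overlaps LAB6, LAB7

LAB2: ends 09:45 at or before LAB8 starts 19:00 → clear.
LAB1: ends 13:15 at or before LAB8 starts 19:00 → clear.
LAB5: ends 13:30 at or before LAB8 starts 19:00 → clear.
LAB3: ends 13:15 at or before LAB8 starts 19:00 → clear.
LAB4: ends 16:45 at or before LAB8 starts 19:00 → clear.
LAB7: starts 17:45 before LAB8 ends 19:15, and ends 21:00 after LAB8 starts 19:00 → overlap.
LAB6: starts 19:00 before LAB8 ends 19:15, and ends 21:00 after LAB8 starts 19:00 → overlap.
LAB8 overlaps LAB6, LAB7.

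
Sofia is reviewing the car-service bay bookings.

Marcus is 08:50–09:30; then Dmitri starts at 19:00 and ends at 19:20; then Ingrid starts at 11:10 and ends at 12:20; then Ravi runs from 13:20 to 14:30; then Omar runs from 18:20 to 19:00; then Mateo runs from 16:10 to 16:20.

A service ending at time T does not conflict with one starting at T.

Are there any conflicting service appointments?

Sorted by start: Marcus, Ingrid, Ravi, Mateo, Omar, Dmitri.
Ingrid starts after Marcus ends; Marcus is clear from here.
Ravi starts after Ingrid ends; Ingrid is clear from here.
Mateo starts after Ravi ends; Ravi is clear from here.
Omar starts after Mateo ends; Mateo is clear from here.
Dmitri starts exactly when Omar ends (back-to-back, no overlap).
Every pair is clear; the schedule has no overlaps.

No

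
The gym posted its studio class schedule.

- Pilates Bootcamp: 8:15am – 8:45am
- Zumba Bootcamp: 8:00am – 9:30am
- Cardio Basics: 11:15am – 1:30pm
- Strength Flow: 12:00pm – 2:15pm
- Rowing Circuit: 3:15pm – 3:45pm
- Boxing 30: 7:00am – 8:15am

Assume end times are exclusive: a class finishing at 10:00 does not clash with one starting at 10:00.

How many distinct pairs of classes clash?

Check each pair: they overlap iff neither finishes before the other starts.
Sorted by start: Boxing 30, Zumba Bootcamp, Pilates Bootcamp, Cardio Basics, Strength Flow, Rowing Circuit.
Zumba Bootcamp starts before Boxing 30 ends → Boxing 30 and Zumba Bootcamp overlap.
Pilates Bootcamp starts exactly when Boxing 30 ends (back-to-back, no overlap) — done with Boxing 30.
Pilates Bootcamp starts before Zumba Bootcamp ends → Zumba Bootcamp and Pilates Bootcamp overlap.
Cardio Basics starts after Zumba Bootcamp ends — done with Zumba Bootcamp.
Cardio Basics starts after Pilates Bootcamp ends — done with Pilates Bootcamp.
Strength Flow starts before Cardio Basics ends → Cardio Basics and Strength Flow overlap.
Rowing Circuit starts after Cardio Basics ends.
Rowing Circuit starts after Strength Flow ends.
Overlapping pairs: Boxing 30 & Zumba Bootcamp, Cardio Basics & Strength Flow, Pilates Bootcamp & Zumba Bootcamp — 3 in total.

3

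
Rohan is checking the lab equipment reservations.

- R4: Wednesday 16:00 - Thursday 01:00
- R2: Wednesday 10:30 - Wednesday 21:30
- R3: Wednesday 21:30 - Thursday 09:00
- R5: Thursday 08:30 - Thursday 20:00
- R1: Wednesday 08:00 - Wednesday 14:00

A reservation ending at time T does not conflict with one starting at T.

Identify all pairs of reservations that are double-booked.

R1 & R2, R2 & R4, R3 & R4, R3 & R5

Sorted by start: R1, R2, R4, R3, R5.
R2 starts before R1 ends → R1 and R2 overlap.
R4 starts after R1 ends — done with R1.
R4 starts before R2 ends → R2 and R4 overlap.
R3 starts exactly when R2 ends (back-to-back, no overlap) — done with R2.
R3 starts before R4 ends → R4 and R3 overlap.
R5 starts after R4 ends.
R5 starts before R3 ends → R3 and R5 overlap.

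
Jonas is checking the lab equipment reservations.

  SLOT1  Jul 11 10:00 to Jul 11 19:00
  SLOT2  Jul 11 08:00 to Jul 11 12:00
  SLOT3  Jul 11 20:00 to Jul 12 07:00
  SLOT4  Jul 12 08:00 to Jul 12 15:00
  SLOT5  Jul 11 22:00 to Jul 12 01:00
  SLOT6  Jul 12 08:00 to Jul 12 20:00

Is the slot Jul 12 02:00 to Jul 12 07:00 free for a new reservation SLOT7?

SLOT2: ends Jul 11 12:00 at or before SLOT7 starts Jul 12 02:00 → clear.
SLOT1: ends Jul 11 19:00 at or before SLOT7 starts Jul 12 02:00 → clear.
SLOT3: starts Jul 11 20:00 before SLOT7 ends Jul 12 07:00, and ends Jul 12 07:00 after SLOT7 starts Jul 12 02:00 → overlap.
SLOT5: ends Jul 12 01:00 at or before SLOT7 starts Jul 12 02:00 → clear.
SLOT4: starts Jul 12 08:00 at or after SLOT7 ends Jul 12 07:00 → clear.
SLOT6: starts Jul 12 08:00 at or after SLOT7 ends Jul 12 07:00 → clear.
SLOT7 overlaps SLOT3.

No — it overlaps SLOT3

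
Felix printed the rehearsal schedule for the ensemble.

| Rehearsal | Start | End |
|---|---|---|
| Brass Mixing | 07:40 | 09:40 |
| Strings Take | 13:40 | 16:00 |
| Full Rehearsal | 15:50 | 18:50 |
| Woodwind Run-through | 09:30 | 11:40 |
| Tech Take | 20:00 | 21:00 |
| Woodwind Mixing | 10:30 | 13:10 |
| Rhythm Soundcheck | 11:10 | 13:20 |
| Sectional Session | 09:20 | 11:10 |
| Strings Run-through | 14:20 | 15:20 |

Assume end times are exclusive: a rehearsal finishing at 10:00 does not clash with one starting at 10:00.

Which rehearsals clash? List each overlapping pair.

Brass Mixing & Sectional Session, Brass Mixing & Woodwind Run-through, Full Rehearsal & Strings Take, Rhythm Soundcheck & Woodwind Mixing, Rhythm Soundcheck & Woodwind Run-through, Sectional Session & Woodwind Mixing, Sectional Session & Woodwind Run-through, Strings Run-through & Strings Take, Woodwind Mixing & Woodwind Run-through

Check each pair: they overlap iff neither finishes before the other starts.
Sorted by start: Brass Mixing, Sectional Session, Woodwind Run-through, Woodwind Mixing, Rhythm Soundcheck, Strings Take, Strings Run-through, Full Rehearsal, Tech Take.
Sectional Session starts before Brass Mixing ends → Brass Mixing and Sectional Session overlap.
Woodwind Run-through starts before Brass Mixing ends → Brass Mixing and Woodwind Run-through overlap.
Woodwind Mixing starts after Brass Mixing ends, so nothing later overlaps Brass Mixing either.
Woodwind Run-through starts before Sectional Session ends → Sectional Session and Woodwind Run-through overlap.
Woodwind Mixing starts before Sectional Session ends → Sectional Session and Woodwind Mixing overlap.
Rhythm Soundcheck starts exactly when Sectional Session ends (back-to-back, no overlap), so nothing later overlaps Sectional Session either.
Woodwind Mixing starts before Woodwind Run-through ends → Woodwind Run-through and Woodwind Mixing overlap.
Rhythm Soundcheck starts before Woodwind Run-through ends → Woodwind Run-through and Rhythm Soundcheck overlap.
Strings Take starts after Woodwind Run-through ends, so nothing later overlaps Woodwind Run-through either.
Rhythm Soundcheck starts before Woodwind Mixing ends → Woodwind Mixing and Rhythm Soundcheck overlap.
Strings Take starts after Woodwind Mixing ends, so nothing later overlaps Woodwind Mixing either.
Strings Take starts after Rhythm Soundcheck ends, so nothing later overlaps Rhythm Soundcheck either.
Strings Run-through starts before Strings Take ends → Strings Take and Strings Run-through overlap.
Full Rehearsal starts before Strings Take ends → Strings Take and Full Rehearsal overlap.
Tech Take starts after Strings Take ends.
Full Rehearsal starts after Strings Run-through ends, so nothing later overlaps Strings Run-through either.
Tech Take starts after Full Rehearsal ends.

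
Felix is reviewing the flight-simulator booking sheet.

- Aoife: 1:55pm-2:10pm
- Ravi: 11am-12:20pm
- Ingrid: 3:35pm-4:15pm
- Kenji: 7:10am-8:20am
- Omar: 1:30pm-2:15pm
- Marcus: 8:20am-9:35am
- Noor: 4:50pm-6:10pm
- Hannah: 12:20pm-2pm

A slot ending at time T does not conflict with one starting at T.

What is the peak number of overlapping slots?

Sort all start/end points and keep a running count:
7:10am start Kenji → 1
8:20am end Kenji → 0
8:20am start Marcus → 1
9:35am end Marcus → 0
11am start Ravi → 1
12:20pm end Ravi → 0
12:20pm start Hannah → 1
1:30pm start Omar → 2
1:55pm start Aoife → 3
2pm end Hannah → 2
2:10pm end Aoife → 1
2:15pm end Omar → 0
3:35pm start Ingrid → 1
4:15pm end Ingrid → 0
4:50pm start Noor → 1
6:10pm end Noor → 0
Peak is 3, at 1:55pm (Aoife, Hannah, Omar).

3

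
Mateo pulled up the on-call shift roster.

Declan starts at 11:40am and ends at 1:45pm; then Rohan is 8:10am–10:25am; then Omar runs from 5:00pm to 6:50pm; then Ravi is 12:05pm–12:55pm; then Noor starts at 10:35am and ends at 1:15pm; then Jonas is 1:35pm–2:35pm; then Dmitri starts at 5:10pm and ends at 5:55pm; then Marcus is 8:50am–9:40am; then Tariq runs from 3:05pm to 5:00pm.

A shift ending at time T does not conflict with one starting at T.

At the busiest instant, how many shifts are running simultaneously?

3

Walk through starts and ends in time order (an end at T is processed before a start at T):
8:10am start Rohan → 1
8:50am start Marcus → 2
9:40am end Marcus → 1
10:25am end Rohan → 0
10:35am start Noor → 1
11:40am start Declan → 2
12:05pm start Ravi → 3
12:55pm end Ravi → 2
1:15pm end Noor → 1
1:35pm start Jonas → 2
1:45pm end Declan → 1
2:35pm end Jonas → 0
3:05pm start Tariq → 1
5:00pm end Tariq → 0
5:00pm start Omar → 1
5:10pm start Dmitri → 2
5:55pm end Dmitri → 1
6:50pm end Omar → 0
Peak is 3, at 12:05pm (Declan, Noor, Ravi).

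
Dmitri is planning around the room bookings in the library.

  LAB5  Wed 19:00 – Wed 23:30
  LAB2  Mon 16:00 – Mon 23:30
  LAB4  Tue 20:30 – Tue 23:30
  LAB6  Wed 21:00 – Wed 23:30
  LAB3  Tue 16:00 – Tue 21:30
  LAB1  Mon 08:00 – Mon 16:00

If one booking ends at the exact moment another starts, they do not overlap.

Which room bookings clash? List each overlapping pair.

LAB3 & LAB4, LAB5 & LAB6

Sorted by start: LAB1, LAB2, LAB3, LAB4, LAB5, LAB6.
LAB2 starts exactly when LAB1 ends (back-to-back, no overlap), so nothing later overlaps LAB1 either.
LAB3 starts after LAB2 ends, so nothing later overlaps LAB2 either.
LAB4 starts before LAB3 ends → LAB3 and LAB4 overlap.
LAB5 starts after LAB3 ends, so nothing later overlaps LAB3 either.
LAB5 starts after LAB4 ends, so nothing later overlaps LAB4 either.
LAB6 starts before LAB5 ends → LAB5 and LAB6 overlap.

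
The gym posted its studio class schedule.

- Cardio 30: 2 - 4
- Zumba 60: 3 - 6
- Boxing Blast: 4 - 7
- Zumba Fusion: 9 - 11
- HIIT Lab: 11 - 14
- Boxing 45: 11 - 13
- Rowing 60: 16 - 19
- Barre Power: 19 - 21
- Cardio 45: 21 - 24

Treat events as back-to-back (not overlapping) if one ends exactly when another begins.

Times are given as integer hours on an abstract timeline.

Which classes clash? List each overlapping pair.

Sorted by start: Cardio 30, Zumba 60, Boxing Blast, Zumba Fusion, HIIT Lab, Boxing 45, Rowing 60, Barre Power, Cardio 45.
Zumba 60 starts before Cardio 30 ends → Cardio 30 and Zumba 60 overlap.
Boxing Blast starts exactly when Cardio 30 ends (back-to-back, no overlap), so Cardio 30 has no further overlaps.
Boxing Blast starts before Zumba 60 ends → Zumba 60 and Boxing Blast overlap.
Zumba Fusion starts after Zumba 60 ends, so Zumba 60 has no further overlaps.
Zumba Fusion starts after Boxing Blast ends, so Boxing Blast has no further overlaps.
HIIT Lab starts exactly when Zumba Fusion ends (back-to-back, no overlap), so Zumba Fusion has no further overlaps.
Boxing 45 starts before HIIT Lab ends → HIIT Lab and Boxing 45 overlap.
Rowing 60 starts after HIIT Lab ends, so HIIT Lab has no further overlaps.
Rowing 60 starts after Boxing 45 ends, so Boxing 45 has no further overlaps.
Barre Power starts exactly when Rowing 60 ends (back-to-back, no overlap), so Rowing 60 has no further overlaps.
Cardio 45 starts exactly when Barre Power ends (back-to-back, no overlap).

Boxing 45 & HIIT Lab, Boxing Blast & Zumba 60, Cardio 30 & Zumba 60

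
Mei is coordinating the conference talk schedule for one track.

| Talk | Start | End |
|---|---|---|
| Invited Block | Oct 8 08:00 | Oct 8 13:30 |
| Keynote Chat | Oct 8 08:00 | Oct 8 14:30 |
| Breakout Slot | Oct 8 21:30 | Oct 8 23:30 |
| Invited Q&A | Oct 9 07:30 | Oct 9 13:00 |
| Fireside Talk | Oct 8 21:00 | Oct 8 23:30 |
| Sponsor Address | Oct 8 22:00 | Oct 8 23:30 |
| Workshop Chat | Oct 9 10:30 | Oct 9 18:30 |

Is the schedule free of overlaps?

Sorted by start: Invited Block, Keynote Chat, Fireside Talk, Breakout Slot, Sponsor Address, Invited Q&A, Workshop Chat.
Keynote Chat starts before Invited Block ends → Invited Block and Keynote Chat overlap.
That's a conflict, so the schedule is not conflict-free.

No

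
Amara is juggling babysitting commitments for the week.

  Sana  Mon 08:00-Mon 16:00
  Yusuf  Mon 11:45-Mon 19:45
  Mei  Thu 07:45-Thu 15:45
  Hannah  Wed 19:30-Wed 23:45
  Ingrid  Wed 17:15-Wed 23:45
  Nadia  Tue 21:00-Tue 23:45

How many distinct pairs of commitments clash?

2

Sorted by start: Sana, Yusuf, Nadia, Ingrid, Hannah, Mei.
Yusuf starts before Sana ends → Sana and Yusuf overlap.
Nadia starts after Sana ends; Sana is clear from here.
Nadia starts after Yusuf ends; Yusuf is clear from here.
Ingrid starts after Nadia ends; Nadia is clear from here.
Hannah starts before Ingrid ends → Ingrid and Hannah overlap.
Mei starts after Ingrid ends.
Mei starts after Hannah ends.
Overlapping pairs: Hannah & Ingrid, Sana & Yusuf — 2 in total.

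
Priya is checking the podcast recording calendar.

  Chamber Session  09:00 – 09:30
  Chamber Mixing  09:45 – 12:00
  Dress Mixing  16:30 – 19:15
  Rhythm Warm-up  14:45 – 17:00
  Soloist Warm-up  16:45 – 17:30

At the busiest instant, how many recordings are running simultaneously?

3

Sweep the timeline, counting +1 at each start and −1 at each end (ends before starts at a tie):
09:00 start Chamber Session → 1
09:30 end Chamber Session → 0
09:45 start Chamber Mixing → 1
12:00 end Chamber Mixing → 0
14:45 start Rhythm Warm-up → 1
16:30 start Dress Mixing → 2
16:45 start Soloist Warm-up → 3
17:00 end Rhythm Warm-up → 2
17:30 end Soloist Warm-up → 1
19:15 end Dress Mixing → 0
Peak is 3, at 16:45 (Dress Mixing, Rhythm Warm-up, Soloist Warm-up).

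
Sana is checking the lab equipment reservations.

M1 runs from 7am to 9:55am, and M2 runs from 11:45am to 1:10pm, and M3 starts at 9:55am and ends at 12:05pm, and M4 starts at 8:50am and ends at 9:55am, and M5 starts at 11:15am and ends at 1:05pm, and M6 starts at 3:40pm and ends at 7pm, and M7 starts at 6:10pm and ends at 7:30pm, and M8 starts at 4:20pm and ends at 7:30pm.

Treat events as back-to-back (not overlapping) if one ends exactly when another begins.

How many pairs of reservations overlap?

7

Two intervals overlap when each starts before the other ends.
Sorted by start: M1, M4, M3, M5, M2, M6, M8, M7.
M4 starts before M1 ends → M1 and M4 overlap.
M3 starts exactly when M1 ends (back-to-back, no overlap), so M1 has no further overlaps.
M3 starts exactly when M4 ends (back-to-back, no overlap), so M4 has no further overlaps.
M5 starts before M3 ends → M3 and M5 overlap.
M2 starts before M3 ends → M3 and M2 overlap.
M6 starts after M3 ends, so M3 has no further overlaps.
M2 starts before M5 ends → M5 and M2 overlap.
M6 starts after M5 ends, so M5 has no further overlaps.
M6 starts after M2 ends, so M2 has no further overlaps.
M8 starts before M6 ends → M6 and M8 overlap.
M7 starts before M6 ends → M6 and M7 overlap.
M7 starts before M8 ends → M8 and M7 overlap.
Overlapping pairs: M1 & M4, M2 & M3, M2 & M5, M3 & M5, M6 & M7, M6 & M8, M7 & M8 — 7 in total.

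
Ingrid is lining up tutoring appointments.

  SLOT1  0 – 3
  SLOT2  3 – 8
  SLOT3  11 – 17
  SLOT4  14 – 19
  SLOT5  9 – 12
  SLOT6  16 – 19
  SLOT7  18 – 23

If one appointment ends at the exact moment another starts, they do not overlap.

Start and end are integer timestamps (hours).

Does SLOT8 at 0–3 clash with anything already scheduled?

SLOT1: starts 0 before SLOT8 ends 3, and ends 3 after SLOT8 starts 0 → overlap.
SLOT2: starts 3 at or after SLOT8 ends 3 → clear.
SLOT5: starts 9 at or after SLOT8 ends 3 → clear.
SLOT3: starts 11 at or after SLOT8 ends 3 → clear.
SLOT4: starts 14 at or after SLOT8 ends 3 → clear.
SLOT6: starts 16 at or after SLOT8 ends 3 → clear.
SLOT7: starts 18 at or after SLOT8 ends 3 → clear.
SLOT8 overlaps SLOT1.

Yes — it overlaps SLOT1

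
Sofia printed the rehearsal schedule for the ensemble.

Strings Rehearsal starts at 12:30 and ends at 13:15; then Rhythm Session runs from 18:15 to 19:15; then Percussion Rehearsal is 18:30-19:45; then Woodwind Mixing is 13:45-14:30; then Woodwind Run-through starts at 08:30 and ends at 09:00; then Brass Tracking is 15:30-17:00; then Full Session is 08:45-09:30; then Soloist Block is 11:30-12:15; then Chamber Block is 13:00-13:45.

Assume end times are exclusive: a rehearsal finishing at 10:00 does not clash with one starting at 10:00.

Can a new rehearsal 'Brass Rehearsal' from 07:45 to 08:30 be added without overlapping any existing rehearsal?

Yes — the slot is free

Woodwind Run-through: starts 08:30 at or after Brass Rehearsal ends 08:30 → clear.
Full Session: starts 08:45 at or after Brass Rehearsal ends 08:30 → clear.
Soloist Block: starts 11:30 at or after Brass Rehearsal ends 08:30 → clear.
Strings Rehearsal: starts 12:30 at or after Brass Rehearsal ends 08:30 → clear.
Chamber Block: starts 13:00 at or after Brass Rehearsal ends 08:30 → clear.
Woodwind Mixing: starts 13:45 at or after Brass Rehearsal ends 08:30 → clear.
Brass Tracking: starts 15:30 at or after Brass Rehearsal ends 08:30 → clear.
Rhythm Session: starts 18:15 at or after Brass Rehearsal ends 08:30 → clear.
Percussion Rehearsal: starts 18:30 at or after Brass Rehearsal ends 08:30 → clear.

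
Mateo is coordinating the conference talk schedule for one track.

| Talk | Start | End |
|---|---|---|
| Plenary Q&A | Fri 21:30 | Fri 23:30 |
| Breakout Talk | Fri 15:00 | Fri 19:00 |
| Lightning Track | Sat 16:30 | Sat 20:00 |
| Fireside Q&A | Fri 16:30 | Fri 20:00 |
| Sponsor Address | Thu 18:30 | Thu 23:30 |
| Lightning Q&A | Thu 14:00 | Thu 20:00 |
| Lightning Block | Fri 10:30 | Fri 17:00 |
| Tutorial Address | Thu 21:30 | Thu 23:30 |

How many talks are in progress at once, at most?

Walk through starts and ends in time order (an end at T is processed before a start at T):
Thu 14:00 start Lightning Q&A → 1
Thu 18:30 start Sponsor Address → 2
Thu 20:00 end Lightning Q&A → 1
Thu 21:30 start Tutorial Address → 2
Thu 23:30 end Sponsor Address → 1
Thu 23:30 end Tutorial Address → 0
Fri 10:30 start Lightning Block → 1
Fri 15:00 start Breakout Talk → 2
Fri 16:30 start Fireside Q&A → 3
Fri 17:00 end Lightning Block → 2
Fri 19:00 end Breakout Talk → 1
Fri 20:00 end Fireside Q&A → 0
Fri 21:30 start Plenary Q&A → 1
Fri 23:30 end Plenary Q&A → 0
Sat 16:30 start Lightning Track → 1
Sat 20:00 end Lightning Track → 0
Peak is 3, at Fri 16:30 (Breakout Talk, Fireside Q&A, Lightning Block).

3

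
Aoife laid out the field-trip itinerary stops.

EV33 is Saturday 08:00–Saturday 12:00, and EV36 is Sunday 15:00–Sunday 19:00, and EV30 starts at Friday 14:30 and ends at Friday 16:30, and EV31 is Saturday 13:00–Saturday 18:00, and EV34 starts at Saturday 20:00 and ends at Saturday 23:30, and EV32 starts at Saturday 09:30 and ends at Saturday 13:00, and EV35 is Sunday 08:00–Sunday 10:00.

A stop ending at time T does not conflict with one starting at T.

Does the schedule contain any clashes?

Yes

Check each pair: they overlap iff neither finishes before the other starts.
Sorted by start: EV30, EV33, EV32, EV31, EV34, EV35, EV36.
EV33 starts after EV30 ends, so EV30 has no further overlaps.
EV32 starts before EV33 ends → EV33 and EV32 overlap.
That's a conflict, so the schedule is not conflict-free.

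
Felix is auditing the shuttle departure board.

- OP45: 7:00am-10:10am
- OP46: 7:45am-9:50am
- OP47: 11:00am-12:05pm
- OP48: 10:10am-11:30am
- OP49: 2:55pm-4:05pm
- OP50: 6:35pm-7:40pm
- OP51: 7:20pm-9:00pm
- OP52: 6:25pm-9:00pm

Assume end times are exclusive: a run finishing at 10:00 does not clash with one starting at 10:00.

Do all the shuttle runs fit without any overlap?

Check each pair: they overlap iff neither finishes before the other starts.
Sorted by start: OP45, OP46, OP48, OP47, OP49, OP52, OP50, OP51.
OP46 starts before OP45 ends → OP45 and OP46 overlap.
That's a conflict, so the schedule is not conflict-free.

No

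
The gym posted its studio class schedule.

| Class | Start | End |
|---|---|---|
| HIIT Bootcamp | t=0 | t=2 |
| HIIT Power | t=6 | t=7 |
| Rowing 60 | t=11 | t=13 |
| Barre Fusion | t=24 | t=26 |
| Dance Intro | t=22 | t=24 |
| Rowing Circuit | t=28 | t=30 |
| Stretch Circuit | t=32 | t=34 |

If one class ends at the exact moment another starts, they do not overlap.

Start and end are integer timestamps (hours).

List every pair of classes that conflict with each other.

no conflicts

Two intervals overlap when each starts before the other ends.
Sorted by start: HIIT Bootcamp, HIIT Power, Rowing 60, Dance Intro, Barre Fusion, Rowing Circuit, Stretch Circuit.
HIIT Power starts after HIIT Bootcamp ends; HIIT Bootcamp is clear from here.
Rowing 60 starts after HIIT Power ends; HIIT Power is clear from here.
Dance Intro starts after Rowing 60 ends; Rowing 60 is clear from here.
Barre Fusion starts exactly when Dance Intro ends (back-to-back, no overlap); Dance Intro is clear from here.
Rowing Circuit starts after Barre Fusion ends; Barre Fusion is clear from here.
Stretch Circuit starts after Rowing Circuit ends.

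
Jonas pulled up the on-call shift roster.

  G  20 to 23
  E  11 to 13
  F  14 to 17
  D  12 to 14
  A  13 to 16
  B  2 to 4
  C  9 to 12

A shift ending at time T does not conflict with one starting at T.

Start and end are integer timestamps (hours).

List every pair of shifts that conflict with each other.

Sorted by start: B, C, E, D, A, F, G.
C starts after B ends, so B has no further overlaps.
E starts before C ends → C and E overlap.
D starts exactly when C ends (back-to-back, no overlap), so C has no further overlaps.
D starts before E ends → E and D overlap.
A starts exactly when E ends (back-to-back, no overlap), so E has no further overlaps.
A starts before D ends → D and A overlap.
F starts exactly when D ends (back-to-back, no overlap), so D has no further overlaps.
F starts before A ends → A and F overlap.
G starts after A ends.
G starts after F ends.

A & D, A & F, C & E, D & E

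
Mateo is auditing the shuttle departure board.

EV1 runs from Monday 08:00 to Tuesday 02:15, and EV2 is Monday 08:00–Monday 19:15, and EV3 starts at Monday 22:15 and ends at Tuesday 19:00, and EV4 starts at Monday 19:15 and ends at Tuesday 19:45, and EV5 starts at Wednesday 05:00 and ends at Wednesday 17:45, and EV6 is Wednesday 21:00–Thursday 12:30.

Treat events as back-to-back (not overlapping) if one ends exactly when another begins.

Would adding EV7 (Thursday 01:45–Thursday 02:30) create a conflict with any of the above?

Yes — it overlaps EV6

EV1: ends Tuesday 02:15 at or before EV7 starts Thursday 01:45 → clear.
EV2: ends Monday 19:15 at or before EV7 starts Thursday 01:45 → clear.
EV4: ends Tuesday 19:45 at or before EV7 starts Thursday 01:45 → clear.
EV3: ends Tuesday 19:00 at or before EV7 starts Thursday 01:45 → clear.
EV5: ends Wednesday 17:45 at or before EV7 starts Thursday 01:45 → clear.
EV6: starts Wednesday 21:00 before EV7 ends Thursday 02:30, and ends Thursday 12:30 after EV7 starts Thursday 01:45 → overlap.
EV7 overlaps EV6.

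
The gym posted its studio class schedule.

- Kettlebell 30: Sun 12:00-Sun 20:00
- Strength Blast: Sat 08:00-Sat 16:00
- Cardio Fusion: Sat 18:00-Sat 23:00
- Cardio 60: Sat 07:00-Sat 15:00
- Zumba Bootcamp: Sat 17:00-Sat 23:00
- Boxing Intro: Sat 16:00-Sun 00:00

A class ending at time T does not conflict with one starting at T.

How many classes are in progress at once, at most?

3

Sweep the timeline, counting +1 at each start and −1 at each end (ends before starts at a tie):
Sat 07:00 start Cardio 60 → 1
Sat 08:00 start Strength Blast → 2
Sat 15:00 end Cardio 60 → 1
Sat 16:00 end Strength Blast → 0
Sat 16:00 start Boxing Intro → 1
Sat 17:00 start Zumba Bootcamp → 2
Sat 18:00 start Cardio Fusion → 3
Sat 23:00 end Cardio Fusion → 2
Sat 23:00 end Zumba Bootcamp → 1
Sun 00:00 end Boxing Intro → 0
Sun 12:00 start Kettlebell 30 → 1
Sun 20:00 end Kettlebell 30 → 0
Peak is 3, at Sat 18:00 (Boxing Intro, Cardio Fusion, Zumba Bootcamp).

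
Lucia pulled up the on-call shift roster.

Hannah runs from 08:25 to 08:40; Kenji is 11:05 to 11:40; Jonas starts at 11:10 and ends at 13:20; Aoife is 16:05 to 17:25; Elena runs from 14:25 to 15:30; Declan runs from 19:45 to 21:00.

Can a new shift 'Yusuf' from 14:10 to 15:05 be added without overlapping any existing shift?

Hannah: ends 08:40 at or before Yusuf starts 14:10 → clear.
Kenji: ends 11:40 at or before Yusuf starts 14:10 → clear.
Jonas: ends 13:20 at or before Yusuf starts 14:10 → clear.
Elena: starts 14:25 before Yusuf ends 15:05, and ends 15:30 after Yusuf starts 14:10 → overlap.
Aoife: starts 16:05 at or after Yusuf ends 15:05 → clear.
Declan: starts 19:45 at or after Yusuf ends 15:05 → clear.
Yusuf overlaps Elena.

No — it overlaps Elena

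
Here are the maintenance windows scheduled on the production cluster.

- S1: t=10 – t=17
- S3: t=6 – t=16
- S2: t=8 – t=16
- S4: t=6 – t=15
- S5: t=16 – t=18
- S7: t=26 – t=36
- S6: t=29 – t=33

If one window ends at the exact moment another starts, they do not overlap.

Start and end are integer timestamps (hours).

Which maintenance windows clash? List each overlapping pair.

S1 & S2, S1 & S3, S1 & S4, S1 & S5, S2 & S3, S2 & S4, S3 & S4, S6 & S7

Sorted by start: S3, S4, S2, S1, S5, S7, S6.
S4 starts before S3 ends → S3 and S4 overlap.
S2 starts before S3 ends → S3 and S2 overlap.
S1 starts before S3 ends → S3 and S1 overlap.
S5 starts exactly when S3 ends (back-to-back, no overlap), so nothing later overlaps S3 either.
S2 starts before S4 ends → S4 and S2 overlap.
S1 starts before S4 ends → S4 and S1 overlap.
S5 starts after S4 ends, so nothing later overlaps S4 either.
S1 starts before S2 ends → S2 and S1 overlap.
S5 starts exactly when S2 ends (back-to-back, no overlap), so nothing later overlaps S2 either.
S5 starts before S1 ends → S1 and S5 overlap.
S7 starts after S1 ends, so nothing later overlaps S1 either.
S7 starts after S5 ends, so nothing later overlaps S5 either.
S6 starts before S7 ends → S7 and S6 overlap.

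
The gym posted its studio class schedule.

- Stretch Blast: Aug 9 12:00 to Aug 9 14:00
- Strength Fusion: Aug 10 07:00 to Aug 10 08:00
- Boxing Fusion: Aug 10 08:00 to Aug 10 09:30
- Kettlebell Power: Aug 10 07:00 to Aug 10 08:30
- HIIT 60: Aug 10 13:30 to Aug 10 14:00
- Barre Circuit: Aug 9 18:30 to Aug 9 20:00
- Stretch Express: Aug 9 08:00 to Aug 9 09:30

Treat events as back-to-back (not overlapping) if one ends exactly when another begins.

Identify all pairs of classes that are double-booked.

Boxing Fusion & Kettlebell Power, Kettlebell Power & Strength Fusion

Check each pair: they overlap iff neither finishes before the other starts.
Sorted by start: Stretch Express, Stretch Blast, Barre Circuit, Strength Fusion, Kettlebell Power, Boxing Fusion, HIIT 60.
Stretch Blast starts after Stretch Express ends, so Stretch Express has no further overlaps.
Barre Circuit starts after Stretch Blast ends, so Stretch Blast has no further overlaps.
Strength Fusion starts after Barre Circuit ends, so Barre Circuit has no further overlaps.
Kettlebell Power starts before Strength Fusion ends → Strength Fusion and Kettlebell Power overlap.
Boxing Fusion starts exactly when Strength Fusion ends (back-to-back, no overlap), so Strength Fusion has no further overlaps.
Boxing Fusion starts before Kettlebell Power ends → Kettlebell Power and Boxing Fusion overlap.
HIIT 60 starts after Kettlebell Power ends.
HIIT 60 starts after Boxing Fusion ends.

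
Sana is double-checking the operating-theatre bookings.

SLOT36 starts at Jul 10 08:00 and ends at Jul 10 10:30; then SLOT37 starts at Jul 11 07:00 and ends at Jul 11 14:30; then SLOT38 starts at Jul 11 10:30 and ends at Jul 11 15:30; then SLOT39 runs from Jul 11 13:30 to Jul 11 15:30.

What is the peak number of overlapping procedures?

3

Sweep the timeline, counting +1 at each start and −1 at each end (ends before starts at a tie):
Jul 10 08:00 start SLOT36 → 1
Jul 10 10:30 end SLOT36 → 0
Jul 11 07:00 start SLOT37 → 1
Jul 11 10:30 start SLOT38 → 2
Jul 11 13:30 start SLOT39 → 3
Jul 11 14:30 end SLOT37 → 2
Jul 11 15:30 end SLOT38 → 1
Jul 11 15:30 end SLOT39 → 0
Peak is 3, at Jul 11 13:30 (SLOT37, SLOT38, SLOT39).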